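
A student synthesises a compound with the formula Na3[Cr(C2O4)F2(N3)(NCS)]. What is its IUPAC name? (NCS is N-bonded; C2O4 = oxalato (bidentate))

sodium azidodifluoroisothiocyanatooxalatochromate(III)

The 3 sodium counter-ions carry a total charge of +3, so each complex ion is 3−.
Ligand charges: 2×fluoro (-1 each), 1×isothiocyanato (-1 each), 1×azido (-1 each), 1×oxalato (-2 each); total -6. So Cr + (-6) = 3−, giving Cr = +3.
The complex ion is anionic, so chromium takes the -ate form chromate(III).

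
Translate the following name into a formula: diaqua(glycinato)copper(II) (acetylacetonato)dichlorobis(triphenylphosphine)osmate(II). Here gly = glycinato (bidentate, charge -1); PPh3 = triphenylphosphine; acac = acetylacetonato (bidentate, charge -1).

Cation [Cu…]: ligand charges -1, Cu(II) ⇒ ion charge 1+.
Anion [Os…]: ligand charges -3, Os(II) ⇒ ion charge 1−.

[Cu(gly)(H2O)2][Os(acac)Cl2(PPh3)2]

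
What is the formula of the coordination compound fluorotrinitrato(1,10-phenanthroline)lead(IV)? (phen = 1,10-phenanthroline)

[PbF(NO3)3(phen)]

Ligands: 3 nitrato (NO3, -1), 1 fluoro (F, -1), 1 1,10-phenanthroline (phen, neutral). Ligand charge sum = -4.
With Pb in oxidation state +4, the complex ion is [Pb...].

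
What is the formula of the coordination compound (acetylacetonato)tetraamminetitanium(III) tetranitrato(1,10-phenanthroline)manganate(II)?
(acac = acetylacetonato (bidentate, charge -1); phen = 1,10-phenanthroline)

[Ti(acac)(NH3)4][Mn(NO3)4(phen)]

Cation [Ti…]: ligand charges -1, Ti(III) ⇒ ion charge 2+.
Anion [Mn…]: ligand charges -4, Mn(II) ⇒ ion charge 2−.
One 2+ cation balances one 2− anion.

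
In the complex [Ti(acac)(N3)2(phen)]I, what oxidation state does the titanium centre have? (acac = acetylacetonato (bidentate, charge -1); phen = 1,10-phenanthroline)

1 iodide outside the brackets (-1 each) → the complex ion is 1+.
Ligand charges: 1×acac = -1; 2×N3 = -2; 1×phen neutral; sum -3.
Ti + (-3) = 1+ ⇒ Ti is +4.

+4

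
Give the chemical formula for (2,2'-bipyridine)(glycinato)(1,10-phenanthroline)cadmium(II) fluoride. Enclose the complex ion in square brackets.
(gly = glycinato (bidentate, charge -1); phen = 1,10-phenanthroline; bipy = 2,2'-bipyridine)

Ligands: 1 glycinato (gly, -1), 1 1,10-phenanthroline (phen, neutral), 1 2,2'-bipyridine (bipy, neutral). Ligand charge sum = -1.
Charge balance with fluoride (-1) requires 1 complex ion per 1 fluoride.

[Cd(bipy)(gly)(phen)]F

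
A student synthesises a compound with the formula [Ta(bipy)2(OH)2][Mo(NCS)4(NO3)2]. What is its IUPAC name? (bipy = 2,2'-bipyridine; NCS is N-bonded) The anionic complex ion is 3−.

bis(2,2'-bipyridine)dihydroxotantalum(V) tetraisothiocyanatodinitratomolybdate(III)

Both ions are complex: the cation is named first with the plain metal name, the anion second with the -ate form; each ion's ligands are alphabetised independently.
The complex anion is given as 3−; its ligand charges sum to -6, so Mo = +3.
A 1:1 salt means the cation carries the equal and opposite charge, 3+.
Cation: ligand charges sum to -2; for the ion to be 3+, Ta = +5.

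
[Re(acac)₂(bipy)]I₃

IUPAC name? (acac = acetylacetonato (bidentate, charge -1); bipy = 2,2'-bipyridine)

bis(acetylacetonato)(2,2'-bipyridine)rhenium(V) iodide

The 3 iodide counter-ions carry a total charge of -3, so each complex ion is 3+.
Ligand charges: 2×acetylacetonato (-1 each), 1×2,2'-bipyridine (neutral); total -2. So Re + (-2) = 3+, giving Re = +5.
Ligands are named alphabetically: acetylacetonato before bipyridine.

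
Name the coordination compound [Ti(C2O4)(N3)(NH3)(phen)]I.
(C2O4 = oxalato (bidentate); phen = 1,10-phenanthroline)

ammineazidooxalato(1,10-phenanthroline)titanium(IV) iodide

The 1 iodide counter-ion carries a total charge of -1, so each complex ion is 1+.
Ligand charges: 1×ammine (neutral), 1×oxalato (-2 each), 1×1,10-phenanthroline (neutral), 1×azido (-1 each); total -3. So Ti + (-3) = 1+, giving Ti = +4.
Ligands are named alphabetically: ammine before azido before oxalato before phenanthroline.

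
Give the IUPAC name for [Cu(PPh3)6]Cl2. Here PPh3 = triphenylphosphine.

The 2 chloride counter-ions carry a total charge of -2, so each complex ion is 2+.
Ligand charges: 6×triphenylphosphine (neutral); total 0. So Cu + (0) = 2+, giving Cu = +2.

hexakis(triphenylphosphine)copper(II) chloride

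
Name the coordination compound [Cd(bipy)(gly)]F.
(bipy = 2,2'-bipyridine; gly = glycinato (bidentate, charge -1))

(2,2'-bipyridine)(glycinato)cadmium(II) fluoride

The 1 fluoride counter-ion carries a total charge of -1, so each complex ion is 1+.
Ligand charges: 1×2,2'-bipyridine (neutral), 1×glycinato (-1 each); total -1. So Cd + (-1) = 1+, giving Cd = +2.
Ligands are named alphabetically: bipyridine before glycinato.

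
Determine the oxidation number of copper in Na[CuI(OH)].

+1

1 sodium outside the brackets (+1 each) → the complex ion is 1−.
Ligand charges: 1×I = -1; 1×OH = -1; sum -2.
Cu + (-2) = 1− ⇒ Cu is +1.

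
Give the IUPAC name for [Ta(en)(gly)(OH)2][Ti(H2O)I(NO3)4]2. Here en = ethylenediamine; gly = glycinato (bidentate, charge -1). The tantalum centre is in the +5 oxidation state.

Both ions are complex: the cation is named first with the plain metal name, the anion second with the -ate form; each ion's ligands are alphabetised independently.
Ta is given as +5; the cation's ligand charges sum to -3, so the complex cation is 2+.
With 2 anions per cation, each anion must be 2/2 = 1−.
Anion: ligand charges sum to -5; for the ion to be 1−, Ti = +4.

(ethylenediamine)(glycinato)dihydroxotantalum(V) aquaiodotetranitratotitanate(IV)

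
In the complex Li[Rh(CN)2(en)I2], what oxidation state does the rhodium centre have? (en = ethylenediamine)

+3

1 lithium outside the brackets (+1 each) → the complex ion is 1−.
Ligand charges: 2×CN = -2; 1×en neutral; 2×I = -2; sum -4.
Rh + (-4) = 1− ⇒ Rh is +3.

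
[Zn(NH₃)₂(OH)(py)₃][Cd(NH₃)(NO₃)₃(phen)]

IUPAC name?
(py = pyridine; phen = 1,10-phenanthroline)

diamminehydroxotris(pyridine)zinc(II) amminetrinitrato(1,10-phenanthroline)cadmate(II)

Zinc is always +2 in its complexes; the cation's ligand charges sum to -1, so the complex cation is 1+.
A 1:1 salt means the anion carries the equal and opposite charge, 1−.
Anion: ligand charges sum to -3; for the ion to be 1−, Cd = +2.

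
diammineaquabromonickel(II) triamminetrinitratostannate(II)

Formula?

[NiBr(H2O)(NH3)2][Sn(NH3)3(NO3)3]

Cation [Ni…]: ligand charges -1, Ni(II) ⇒ ion charge 1+.
Anion [Sn…]: ligand charges -3, Sn(II) ⇒ ion charge 1−.
One 1+ cation balances one 1− anion.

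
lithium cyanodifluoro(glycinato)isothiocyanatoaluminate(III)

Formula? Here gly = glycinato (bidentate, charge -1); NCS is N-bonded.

Ligands: 1 glycinato (gly, -1), 1 cyano (CN, -1), 1 isothiocyanato (NCS, -1), 2 fluoro (F, -1). Ligand charge sum = -5.
With Al in oxidation state +3, the complex ion is [Al...]^2−.
Charge balance with lithium (+1) requires 1 complex ion per 2 lithium.

Li2[Al(CN)F2(gly)(NCS)]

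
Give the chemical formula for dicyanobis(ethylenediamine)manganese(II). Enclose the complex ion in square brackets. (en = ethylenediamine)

Ligands: 2 cyano (CN, -1), 2 ethylenediamine (en, neutral). Ligand charge sum = -2.
With Mn in oxidation state +2, the complex ion is [Mn...].

[Mn(CN)2(en)2]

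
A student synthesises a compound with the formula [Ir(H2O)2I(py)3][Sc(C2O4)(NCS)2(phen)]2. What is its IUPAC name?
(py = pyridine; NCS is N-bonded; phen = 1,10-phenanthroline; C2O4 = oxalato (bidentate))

diaquaiodotris(pyridine)iridium(III) diisothiocyanatooxalato(1,10-phenanthroline)scandate(III)

Both ions are complex: the cation is named first with the plain metal name, the anion second with the -ate form; each ion's ligands are alphabetised independently.
Scandium is always +3 in its complexes; the anion's ligand charges sum to -4, so the complex anion is 1−.
With 2 anions per cation, the cation must be 2×1 = 2+.
Cation: ligand charges sum to -1; for the ion to be 2+, Ir = +3.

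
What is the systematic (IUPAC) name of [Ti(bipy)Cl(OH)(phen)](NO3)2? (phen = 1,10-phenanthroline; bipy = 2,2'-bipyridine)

(2,2'-bipyridine)chlorohydroxo(1,10-phenanthroline)titanium(IV) nitrate

The 2 nitrate counter-ions carry a total charge of -2, so each complex ion is 2+.
Ligand charges: 1×1,10-phenanthroline (neutral), 1×hydroxo (-1 each), 1×2,2'-bipyridine (neutral), 1×chloro (-1 each); total -2. So Ti + (-2) = 2+, giving Ti = +4.
Ligands are named alphabetically: bipyridine before chloro before hydroxo before phenanthroline.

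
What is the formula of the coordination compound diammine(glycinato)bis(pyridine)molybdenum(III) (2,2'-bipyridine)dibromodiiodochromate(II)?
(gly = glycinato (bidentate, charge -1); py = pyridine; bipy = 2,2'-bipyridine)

Cation [Mo…]: ligand charges -1, Mo(III) ⇒ ion charge 2+.
Anion [Cr…]: ligand charges -4, Cr(II) ⇒ ion charge 2−.
One 2+ cation balances one 2− anion.

[Mo(gly)(NH3)2(py)2][Cr(bipy)Br2I2]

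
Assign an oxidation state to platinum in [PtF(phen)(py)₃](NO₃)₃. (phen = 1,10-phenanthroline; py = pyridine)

3 nitrate outside the brackets (-1 each) → the complex ion is 3+.
Ligand charges: 1×phen neutral; 3×py neutral; 1×F = -1; sum -1.
Pt + (-1) = 3+ ⇒ Pt is +4.

+4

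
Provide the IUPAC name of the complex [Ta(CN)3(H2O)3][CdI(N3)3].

triaquatricyanotantalum(V) triazidoiodocadmate(II)

Cadmium is always +2 in its complexes; the anion's ligand charges sum to -4, so the complex anion is 2−.
A 1:1 salt means the cation carries the equal and opposite charge, 2+.
Cation: ligand charges sum to -3; for the ion to be 2+, Ta = +5.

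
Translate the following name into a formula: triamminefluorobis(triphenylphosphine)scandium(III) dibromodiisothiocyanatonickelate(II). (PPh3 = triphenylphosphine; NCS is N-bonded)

[ScF(NH3)3(PPh3)2][NiBr2(NCS)2]

Cation [Sc…]: ligand charges -1, Sc(III) ⇒ ion charge 2+.
Anion [Ni…]: ligand charges -4, Ni(II) ⇒ ion charge 2−.
One 2+ cation balances one 2− anion.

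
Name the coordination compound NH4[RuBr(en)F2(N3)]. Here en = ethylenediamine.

The 1 ammonium counter-ion carries a total charge of +1, so each complex ion is 1−.
Ligand charges: 2×fluoro (-1 each), 1×azido (-1 each), 1×ethylenediamine (neutral), 1×bromo (-1 each); total -4. So Ru + (-4) = 1−, giving Ru = +3.
The complex ion is anionic, so ruthenium takes the -ate form ruthenate(III).

ammonium azidobromo(ethylenediamine)difluororuthenate(III)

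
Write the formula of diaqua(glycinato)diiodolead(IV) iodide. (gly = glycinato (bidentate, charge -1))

Ligands: 1 glycinato (gly, -1), 2 iodo (I, -1), 2 aqua (H2O, neutral). Ligand charge sum = -3.
With Pb in oxidation state +4, the complex ion is [Pb...]^1+.
Charge balance with iodide (-1) requires 1 complex ion per 1 iodide.

[Pb(gly)(H2O)2I2]I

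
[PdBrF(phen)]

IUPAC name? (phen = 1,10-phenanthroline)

There is no counter-ion, so the complex is neutral overall.
Ligand charges: 1×bromo (-1 each), 1×fluoro (-1 each), 1×1,10-phenanthroline (neutral); total -2. So Pd + (-2) = 0, giving Pd = +2.
Ligands are named alphabetically: bromo before fluoro before phenanthroline.

bromofluoro(1,10-phenanthroline)palladium(II)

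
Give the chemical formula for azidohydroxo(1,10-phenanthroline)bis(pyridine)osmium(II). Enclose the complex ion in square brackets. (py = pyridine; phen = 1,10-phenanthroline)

Ligands: 2 pyridine (py, neutral), 1 azido (N3, -1), 1 hydroxo (OH, -1), 1 1,10-phenanthroline (phen, neutral). Ligand charge sum = -2.
With Os in oxidation state +2, the complex ion is [Os...].

[Os(N3)(OH)(phen)(py)2]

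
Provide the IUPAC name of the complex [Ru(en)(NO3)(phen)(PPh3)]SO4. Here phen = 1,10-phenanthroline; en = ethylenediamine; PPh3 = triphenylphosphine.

(ethylenediamine)nitrato(1,10-phenanthroline)(triphenylphosphine)ruthenium(III) sulfate

The 1 sulfate counter-ion carries a total charge of -2, so each complex ion is 2+.
Ligand charges: 1×1,10-phenanthroline (neutral), 1×ethylenediamine (neutral), 1×triphenylphosphine (neutral), 1×nitrato (-1 each); total -1. So Ru + (-1) = 2+, giving Ru = +3.
Ligands are named alphabetically: ethylenediamine before nitrato before phenanthroline before triphenylphosphine.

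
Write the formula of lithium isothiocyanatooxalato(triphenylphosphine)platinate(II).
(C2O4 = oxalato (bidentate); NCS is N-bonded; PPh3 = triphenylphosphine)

Ligands: 1 oxalato (C2O4, -2), 1 isothiocyanato (NCS, -1), 1 triphenylphosphine (PPh3, neutral). Ligand charge sum = -3.
With Pt in oxidation state +2, the complex ion is [Pt...]^1−.
Charge balance with lithium (+1) requires 1 complex ion per 1 lithium.

Li[Pt(C2O4)(NCS)(PPh3)]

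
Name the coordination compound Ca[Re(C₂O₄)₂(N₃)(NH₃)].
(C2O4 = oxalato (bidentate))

calcium ammineazidodioxalatorhenate(III)

The 1 calcium counter-ion carries a total charge of +2, so each complex ion is 2−.
Ligand charges: 2×oxalato (-2 each), 1×ammine (neutral), 1×azido (-1 each); total -5. So Re + (-5) = 2−, giving Re = +3.
The complex ion is anionic, so rhenium takes the -ate form rhenate(III).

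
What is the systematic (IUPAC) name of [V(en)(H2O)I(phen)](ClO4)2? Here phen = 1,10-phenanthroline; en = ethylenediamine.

aqua(ethylenediamine)iodo(1,10-phenanthroline)vanadium(III) perchlorate

The 2 perchlorate counter-ions carry a total charge of -2, so each complex ion is 2+.
Ligand charges: 1×1,10-phenanthroline (neutral), 1×ethylenediamine (neutral), 1×aqua (neutral), 1×iodo (-1 each); total -1. So V + (-1) = 2+, giving V = +3.
Ligands are named alphabetically: aqua before ethylenediamine before iodo before phenanthroline.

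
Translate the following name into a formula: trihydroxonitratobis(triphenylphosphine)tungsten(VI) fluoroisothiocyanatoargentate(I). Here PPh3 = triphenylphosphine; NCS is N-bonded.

[W(NO3)(OH)3(PPh3)2][AgF(NCS)]2

Cation [W…]: ligand charges -4, W(VI) ⇒ ion charge 2+.
Anion [Ag…]: ligand charges -2, Ag(I) ⇒ ion charge 1−.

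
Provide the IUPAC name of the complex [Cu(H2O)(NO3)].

aquanitratocopper(I)

There is no counter-ion, so the complex is neutral overall.
Ligand charges: 1×nitrato (-1 each), 1×aqua (neutral); total -1. So Cu + (-1) = 0, giving Cu = +1.
Ligands are named alphabetically: aqua before nitrato.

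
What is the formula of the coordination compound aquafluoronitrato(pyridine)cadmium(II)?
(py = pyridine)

Ligands: 1 pyridine (py, neutral), 1 fluoro (F, -1), 1 nitrato (NO3, -1), 1 aqua (H2O, neutral). Ligand charge sum = -2.
With Cd in oxidation state +2, the complex ion is [Cd...].

[CdF(H2O)(NO3)(py)]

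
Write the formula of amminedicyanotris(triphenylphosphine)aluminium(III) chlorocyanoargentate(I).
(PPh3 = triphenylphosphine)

Cation [Al…]: ligand charges -2, Al(III) ⇒ ion charge 1+.
Anion [Ag…]: ligand charges -2, Ag(I) ⇒ ion charge 1−.
One 1+ cation balances one 1− anion.

[Al(CN)2(NH3)(PPh3)3][AgCl(CN)]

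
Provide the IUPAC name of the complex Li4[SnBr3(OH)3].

The 4 lithium counter-ions carry a total charge of +4, so each complex ion is 4−.
Ligand charges: 3×hydroxo (-1 each), 3×bromo (-1 each); total -6. So Sn + (-6) = 4−, giving Sn = +2.
The complex ion is anionic, so tin takes the -ate form stannate(II).

lithium tribromotrihydroxostannate(II)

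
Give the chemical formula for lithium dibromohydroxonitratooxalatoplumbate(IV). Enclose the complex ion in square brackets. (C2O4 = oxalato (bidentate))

Li2[PbBr2(C2O4)(NO3)(OH)]

Ligands: 1 nitrato (NO3, -1), 1 oxalato (C2O4, -2), 2 bromo (Br, -1), 1 hydroxo (OH, -1). Ligand charge sum = -6.
With Pb in oxidation state +4, the complex ion is [Pb...]^2−.
Charge balance with lithium (+1) requires 1 complex ion per 2 lithium.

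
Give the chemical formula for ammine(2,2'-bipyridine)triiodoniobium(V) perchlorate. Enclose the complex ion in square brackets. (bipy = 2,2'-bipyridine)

[Nb(bipy)I3(NH3)](ClO4)2

Ligands: 1 ammine (NH3, neutral), 3 iodo (I, -1), 1 2,2'-bipyridine (bipy, neutral). Ligand charge sum = -3.
With Nb in oxidation state +5, the complex ion is [Nb...]^2+.
Charge balance with perchlorate (-1) requires 1 complex ion per 2 perchlorate.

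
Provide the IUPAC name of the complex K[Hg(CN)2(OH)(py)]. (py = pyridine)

The 1 potassium counter-ion carries a total charge of +1, so each complex ion is 1−.
Ligand charges: 2×cyano (-1 each), 1×hydroxo (-1 each), 1×pyridine (neutral); total -3. So Hg + (-3) = 1−, giving Hg = +2.
The complex ion is anionic, so mercury takes the -ate form mercurate(II).

potassium dicyanohydroxo(pyridine)mercurate(II)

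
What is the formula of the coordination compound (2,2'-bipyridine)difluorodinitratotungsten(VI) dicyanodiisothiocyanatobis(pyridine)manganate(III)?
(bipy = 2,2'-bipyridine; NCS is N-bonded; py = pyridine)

Cation [W…]: ligand charges -4, W(VI) ⇒ ion charge 2+.
Anion [Mn…]: ligand charges -4, Mn(III) ⇒ ion charge 1−.

[W(bipy)F2(NO3)2][Mn(CN)2(NCS)2(py)2]2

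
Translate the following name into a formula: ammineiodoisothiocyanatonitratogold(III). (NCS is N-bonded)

[AuI(NCS)(NH3)(NO3)]

Ligands: 1 isothiocyanato (NCS, -1), 1 iodo (I, -1), 1 nitrato (NO3, -1), 1 ammine (NH3, neutral). Ligand charge sum = -3.
With Au in oxidation state +3, the complex ion is [Au...].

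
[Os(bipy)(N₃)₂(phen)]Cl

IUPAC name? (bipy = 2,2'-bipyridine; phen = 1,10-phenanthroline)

The 1 chloride counter-ion carries a total charge of -1, so each complex ion is 1+.
Ligand charges: 1×2,2'-bipyridine (neutral), 1×1,10-phenanthroline (neutral), 2×azido (-1 each); total -2. So Os + (-2) = 1+, giving Os = +3.
Ligands are named alphabetically: azido before bipyridine before phenanthroline.

diazido(2,2'-bipyridine)(1,10-phenanthroline)osmium(III) chloride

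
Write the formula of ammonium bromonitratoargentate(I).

Ligands: 1 nitrato (NO3, -1), 1 bromo (Br, -1). Ligand charge sum = -2.
Charge balance with ammonium (+1) requires 1 complex ion per 1 ammonium.

NH4[AgBr(NO3)]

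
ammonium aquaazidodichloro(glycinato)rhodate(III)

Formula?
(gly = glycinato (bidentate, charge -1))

NH4[RhCl2(gly)(H2O)(N3)]

Ligands: 1 glycinato (gly, -1), 2 chloro (Cl, -1), 1 azido (N3, -1), 1 aqua (H2O, neutral). Ligand charge sum = -4.
With Rh in oxidation state +3, the complex ion is [Rh...]^1−.
Charge balance with ammonium (+1) requires 1 complex ion per 1 ammonium.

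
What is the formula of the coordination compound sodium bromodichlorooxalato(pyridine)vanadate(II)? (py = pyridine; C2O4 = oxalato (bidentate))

Ligands: 1 bromo (Br, -1), 2 chloro (Cl, -1), 1 pyridine (py, neutral), 1 oxalato (C2O4, -2). Ligand charge sum = -5.
With V in oxidation state +2, the complex ion is [V...]^3−.
Charge balance with sodium (+1) requires 1 complex ion per 3 sodium.

Na3[VBr(C2O4)Cl2(py)]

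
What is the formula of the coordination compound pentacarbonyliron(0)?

Ligands: 5 carbonyl (CO, neutral). Ligand charge sum = 0.
With Fe in oxidation state 0, the complex ion is [Fe...].

[Fe(CO)5]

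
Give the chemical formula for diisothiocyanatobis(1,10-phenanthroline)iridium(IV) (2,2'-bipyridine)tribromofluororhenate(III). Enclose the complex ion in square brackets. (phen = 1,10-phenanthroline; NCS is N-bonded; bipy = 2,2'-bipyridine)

Cation [Ir…]: ligand charges -2, Ir(IV) ⇒ ion charge 2+.
Anion [Re…]: ligand charges -4, Re(III) ⇒ ion charge 1−.

[Ir(NCS)2(phen)2][Re(bipy)Br3F]2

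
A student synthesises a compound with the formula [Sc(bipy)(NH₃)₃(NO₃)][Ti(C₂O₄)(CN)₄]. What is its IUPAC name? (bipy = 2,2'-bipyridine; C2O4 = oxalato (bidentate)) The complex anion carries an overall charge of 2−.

The complex anion is given as 2−; its ligand charges sum to -6, so Ti = +4.
A 1:1 salt means the cation carries the equal and opposite charge, 2+.
Cation: ligand charges sum to -1; for the ion to be 2+, Sc = +3.

triammine(2,2'-bipyridine)nitratoscandium(III) tetracyanooxalatotitanate(IV)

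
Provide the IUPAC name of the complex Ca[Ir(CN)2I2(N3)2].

calcium diazidodicyanodiiodoiridate(IV)

The 1 calcium counter-ion carries a total charge of +2, so each complex ion is 2−.
Ligand charges: 2×iodo (-1 each), 2×cyano (-1 each), 2×azido (-1 each); total -6. So Ir + (-6) = 2−, giving Ir = +4.
Ligands are named alphabetically: azido before cyano before iodo.
The complex ion is anionic, so iridium takes the -ate form iridate(IV).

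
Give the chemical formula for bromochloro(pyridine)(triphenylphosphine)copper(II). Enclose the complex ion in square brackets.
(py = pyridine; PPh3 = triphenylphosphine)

[CuBrCl(PPh3)(py)]

Ligands: 1 bromo (Br, -1), 1 pyridine (py, neutral), 1 triphenylphosphine (PPh3, neutral), 1 chloro (Cl, -1). Ligand charge sum = -2.
With Cu in oxidation state +2, the complex ion is [Cu...].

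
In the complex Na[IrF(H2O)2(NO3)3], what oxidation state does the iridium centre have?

+3

1 sodium outside the brackets (+1 each) → the complex ion is 1−.
Ligand charges: 3×NO3 = -3; 1×F = -1; 2×H2O neutral; sum -4.
Ir + (-4) = 1− ⇒ Ir is +3.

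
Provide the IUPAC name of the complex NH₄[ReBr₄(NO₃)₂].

ammonium tetrabromodinitratorhenate(V)

The 1 ammonium counter-ion carries a total charge of +1, so each complex ion is 1−.
Ligand charges: 2×nitrato (-1 each), 4×bromo (-1 each); total -6. So Re + (-6) = 1−, giving Re = +5.
Ligands are named alphabetically: bromo before nitrato.
The complex ion is anionic, so rhenium takes the -ate form rhenate(V).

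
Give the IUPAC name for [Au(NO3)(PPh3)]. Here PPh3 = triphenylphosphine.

There is no counter-ion, so the complex is neutral overall.
Ligand charges: 1×nitrato (-1 each), 1×triphenylphosphine (neutral); total -1. So Au + (-1) = 0, giving Au = +1.
Ligands are named alphabetically: nitrato before triphenylphosphine.

nitrato(triphenylphosphine)gold(I)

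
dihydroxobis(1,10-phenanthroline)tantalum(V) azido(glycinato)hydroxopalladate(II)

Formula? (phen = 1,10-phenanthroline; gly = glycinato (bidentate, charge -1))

[Ta(OH)2(phen)2][Pd(gly)(N3)(OH)]3

Cation [Ta…]: ligand charges -2, Ta(V) ⇒ ion charge 3+.
Anion [Pd…]: ligand charges -3, Pd(II) ⇒ ion charge 1−.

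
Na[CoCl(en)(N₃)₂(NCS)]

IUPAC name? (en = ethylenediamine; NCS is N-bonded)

sodium diazidochloro(ethylenediamine)isothiocyanatocobaltate(III)

The 1 sodium counter-ion carries a total charge of +1, so each complex ion is 1−.
Ligand charges: 1×ethylenediamine (neutral), 1×isothiocyanato (-1 each), 1×chloro (-1 each), 2×azido (-1 each); total -4. So Co + (-4) = 1−, giving Co = +3.
Ligands are named alphabetically: azido before chloro before ethylenediamine before isothiocyanato.
The complex ion is anionic, so cobalt takes the -ate form cobaltate(III).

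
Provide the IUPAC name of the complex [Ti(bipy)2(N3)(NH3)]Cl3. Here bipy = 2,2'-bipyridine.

The 3 chloride counter-ions carry a total charge of -3, so each complex ion is 3+.
Ligand charges: 2×2,2'-bipyridine (neutral), 1×azido (-1 each), 1×ammine (neutral); total -1. So Ti + (-1) = 3+, giving Ti = +4.
Ligands are named alphabetically: ammine before azido before bipyridine.

ammineazidobis(2,2'-bipyridine)titanium(IV) chloride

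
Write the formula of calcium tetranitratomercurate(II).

Ca[Hg(NO3)4]

Ligands: 4 nitrato (NO3, -1). Ligand charge sum = -4.
With Hg in oxidation state +2, the complex ion is [Hg...]^2−.
Charge balance with calcium (+2) requires 1 complex ion per 1 calcium.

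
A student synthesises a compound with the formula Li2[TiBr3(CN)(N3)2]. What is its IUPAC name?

lithium diazidotribromocyanotitanate(IV)

The 2 lithium counter-ions carry a total charge of +2, so each complex ion is 2−.
Ligand charges: 2×azido (-1 each), 3×bromo (-1 each), 1×cyano (-1 each); total -6. So Ti + (-6) = 2−, giving Ti = +4.
The complex ion is anionic, so titanium takes the -ate form titanate(IV).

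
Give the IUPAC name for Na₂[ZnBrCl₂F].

The 2 sodium counter-ions carry a total charge of +2, so each complex ion is 2−.
Ligand charges: 2×chloro (-1 each), 1×fluoro (-1 each), 1×bromo (-1 each); total -4. So Zn + (-4) = 2−, giving Zn = +2.
Ligands are named alphabetically: bromo before chloro before fluoro.
The complex ion is anionic, so zinc takes the -ate form zincate(II).

sodium bromodichlorofluorozincate(II)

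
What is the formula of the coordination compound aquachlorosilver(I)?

Ligands: 1 chloro (Cl, -1), 1 aqua (H2O, neutral). Ligand charge sum = -1.
With Ag in oxidation state +1, the complex ion is [Ag...].

[AgCl(H2O)]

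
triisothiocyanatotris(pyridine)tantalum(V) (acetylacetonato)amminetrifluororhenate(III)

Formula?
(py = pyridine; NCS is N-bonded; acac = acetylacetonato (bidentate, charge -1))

[Ta(NCS)3(py)3][Re(acac)F3(NH3)]2

Cation [Ta…]: ligand charges -3, Ta(V) ⇒ ion charge 2+.
Anion [Re…]: ligand charges -4, Re(III) ⇒ ion charge 1−.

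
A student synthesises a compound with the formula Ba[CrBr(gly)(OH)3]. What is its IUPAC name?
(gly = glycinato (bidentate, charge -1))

barium bromo(glycinato)trihydroxochromate(III)

The 1 barium counter-ion carries a total charge of +2, so each complex ion is 2−.
Ligand charges: 1×bromo (-1 each), 1×glycinato (-1 each), 3×hydroxo (-1 each); total -5. So Cr + (-5) = 2−, giving Cr = +3.
Ligands are named alphabetically: bromo before glycinato before hydroxo.
The complex ion is anionic, so chromium takes the -ate form chromate(III).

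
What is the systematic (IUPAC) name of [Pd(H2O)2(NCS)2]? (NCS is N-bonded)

There is no counter-ion, so the complex is neutral overall.
Ligand charges: 2×aqua (neutral), 2×isothiocyanato (-1 each); total -2. So Pd + (-2) = 0, giving Pd = +2.
Ligands are named alphabetically: aqua before isothiocyanato.

diaquadiisothiocyanatopalladium(II)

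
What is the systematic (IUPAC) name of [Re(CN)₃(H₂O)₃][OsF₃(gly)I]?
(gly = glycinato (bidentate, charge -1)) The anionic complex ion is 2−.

The complex anion is given as 2−; its ligand charges sum to -5, so Os = +3.
A 1:1 salt means the cation carries the equal and opposite charge, 2+.
Cation: ligand charges sum to -3; for the ion to be 2+, Re = +5.

triaquatricyanorhenium(V) trifluoro(glycinato)iodoosmate(III)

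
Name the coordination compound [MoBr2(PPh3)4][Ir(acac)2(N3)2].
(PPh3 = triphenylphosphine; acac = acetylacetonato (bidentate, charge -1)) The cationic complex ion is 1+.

dibromotetrakis(triphenylphosphine)molybdenum(III) bis(acetylacetonato)diazidoiridate(III)

Both ions are complex: the cation is named first with the plain metal name, the anion second with the -ate form; each ion's ligands are alphabetised independently.
The complex cation is given as 1+; its ligand charges sum to -2, so Mo = +3.
A 1:1 salt means the anion carries the equal and opposite charge, 1−.
Anion: ligand charges sum to -4; for the ion to be 1−, Ir = +3.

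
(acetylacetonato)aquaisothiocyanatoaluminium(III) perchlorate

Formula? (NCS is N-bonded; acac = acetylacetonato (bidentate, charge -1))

Ligands: 1 aqua (H2O, neutral), 1 isothiocyanato (NCS, -1), 1 acetylacetonato (acac, -1). Ligand charge sum = -2.
With Al in oxidation state +3, the complex ion is [Al...]^1+.
Charge balance with perchlorate (-1) requires 1 complex ion per 1 perchlorate.

[Al(acac)(H2O)(NCS)]ClO4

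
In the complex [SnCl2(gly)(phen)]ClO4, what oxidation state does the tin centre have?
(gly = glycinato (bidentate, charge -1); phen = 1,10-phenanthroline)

+4

1 perchlorate outside the brackets (-1 each) → the complex ion is 1+.
Ligand charges: 1×gly = -1; 2×Cl = -2; 1×phen neutral; sum -3.
Sn + (-3) = 1+ ⇒ Sn is +4.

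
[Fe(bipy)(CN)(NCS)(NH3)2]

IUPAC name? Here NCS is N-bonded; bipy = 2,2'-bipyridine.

There is no counter-ion, so the complex is neutral overall.
Ligand charges: 1×isothiocyanato (-1 each), 1×2,2'-bipyridine (neutral), 1×cyano (-1 each), 2×ammine (neutral); total -2. So Fe + (-2) = 0, giving Fe = +2.
Ligands are named alphabetically: ammine before bipyridine before cyano before isothiocyanato.

diammine(2,2'-bipyridine)cyanoisothiocyanatoiron(II)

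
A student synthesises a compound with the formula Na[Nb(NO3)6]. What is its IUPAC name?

sodium hexanitratoniobate(V)

The 1 sodium counter-ion carries a total charge of +1, so each complex ion is 1−.
Ligand charges: 6×nitrato (-1 each); total -6. So Nb + (-6) = 1−, giving Nb = +5.
The complex ion is anionic, so niobium takes the -ate form niobate(V).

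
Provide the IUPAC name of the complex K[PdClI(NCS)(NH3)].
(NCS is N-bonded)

The 1 potassium counter-ion carries a total charge of +1, so each complex ion is 1−.
Ligand charges: 1×iodo (-1 each), 1×isothiocyanato (-1 each), 1×ammine (neutral), 1×chloro (-1 each); total -3. So Pd + (-3) = 1−, giving Pd = +2.
The complex ion is anionic, so palladium takes the -ate form palladate(II).

potassium amminechloroiodoisothiocyanatopalladate(II)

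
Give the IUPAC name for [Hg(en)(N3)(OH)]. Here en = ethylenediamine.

azido(ethylenediamine)hydroxomercury(II)

There is no counter-ion, so the complex is neutral overall.
Ligand charges: 1×azido (-1 each), 1×ethylenediamine (neutral), 1×hydroxo (-1 each); total -2. So Hg + (-2) = 0, giving Hg = +2.
Ligands are named alphabetically: azido before ethylenediamine before hydroxo.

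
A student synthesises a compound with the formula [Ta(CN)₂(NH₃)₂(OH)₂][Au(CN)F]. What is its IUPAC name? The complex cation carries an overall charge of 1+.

diamminedicyanodihydroxotantalum(V) cyanofluoroaurate(I)

Both ions are complex: the cation is named first with the plain metal name, the anion second with the -ate form; each ion's ligands are alphabetised independently.
The complex cation is given as 1+; its ligand charges sum to -4, so Ta = +5.
A 1:1 salt means the anion carries the equal and opposite charge, 1−.
Anion: ligand charges sum to -2; for the ion to be 1−, Au = +1.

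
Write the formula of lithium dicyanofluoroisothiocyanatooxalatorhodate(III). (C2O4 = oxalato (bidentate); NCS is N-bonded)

Li3[Rh(C2O4)(CN)2F(NCS)]

Ligands: 2 cyano (CN, -1), 1 oxalato (C2O4, -2), 1 fluoro (F, -1), 1 isothiocyanato (NCS, -1). Ligand charge sum = -6.
With Rh in oxidation state +3, the complex ion is [Rh...]^3−.
Charge balance with lithium (+1) requires 1 complex ion per 3 lithium.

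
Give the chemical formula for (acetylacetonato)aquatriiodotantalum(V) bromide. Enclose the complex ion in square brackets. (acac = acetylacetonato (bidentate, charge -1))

[Ta(acac)(H2O)I3]Br

Ligands: 3 iodo (I, -1), 1 aqua (H2O, neutral), 1 acetylacetonato (acac, -1). Ligand charge sum = -4.
With Ta in oxidation state +5, the complex ion is [Ta...]^1+.
Charge balance with bromide (-1) requires 1 complex ion per 1 bromide.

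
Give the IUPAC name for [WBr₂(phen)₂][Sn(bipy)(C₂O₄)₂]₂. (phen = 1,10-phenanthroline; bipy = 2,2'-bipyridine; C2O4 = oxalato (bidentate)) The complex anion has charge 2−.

dibromobis(1,10-phenanthroline)tungsten(VI) (2,2'-bipyridine)dioxalatostannate(II)

Both ions are complex: the cation is named first with the plain metal name, the anion second with the -ate form; each ion's ligands are alphabetised independently.
The complex anion is given as 2−; its ligand charges sum to -4, so Sn = +2.
With 2 anions per cation, the cation must be 2×2 = 4+.
Cation: ligand charges sum to -2; for the ion to be 4+, W = +6.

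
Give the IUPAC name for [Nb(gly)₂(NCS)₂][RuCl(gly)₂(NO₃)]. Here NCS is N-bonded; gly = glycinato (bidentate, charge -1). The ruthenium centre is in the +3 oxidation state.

Ru is given as +3; the anion's ligand charges sum to -4, so the complex anion is 1−.
A 1:1 salt means the cation carries the equal and opposite charge, 1+.
Cation: ligand charges sum to -4; for the ion to be 1+, Nb = +5.

bis(glycinato)diisothiocyanatoniobium(V) chlorobis(glycinato)nitratoruthenate(III)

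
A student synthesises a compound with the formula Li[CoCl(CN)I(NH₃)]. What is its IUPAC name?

The 1 lithium counter-ion carries a total charge of +1, so each complex ion is 1−.
Ligand charges: 1×iodo (-1 each), 1×ammine (neutral), 1×chloro (-1 each), 1×cyano (-1 each); total -3. So Co + (-3) = 1−, giving Co = +2.
Ligands are named alphabetically: ammine before chloro before cyano before iodo.
The complex ion is anionic, so cobalt takes the -ate form cobaltate(II).

lithium amminechlorocyanoiodocobaltate(II)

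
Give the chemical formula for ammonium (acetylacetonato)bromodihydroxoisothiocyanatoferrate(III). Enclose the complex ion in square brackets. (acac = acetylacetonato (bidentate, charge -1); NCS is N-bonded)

Ligands: 1 acetylacetonato (acac, -1), 2 hydroxo (OH, -1), 1 isothiocyanato (NCS, -1), 1 bromo (Br, -1). Ligand charge sum = -5.
With Fe in oxidation state +3, the complex ion is [Fe...]^2−.
Charge balance with ammonium (+1) requires 1 complex ion per 2 ammonium.

(NH4)2[Fe(acac)Br(NCS)(OH)2]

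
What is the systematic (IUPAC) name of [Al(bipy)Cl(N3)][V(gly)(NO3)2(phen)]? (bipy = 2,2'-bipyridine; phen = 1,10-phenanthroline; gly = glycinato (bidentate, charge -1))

Aluminium is always +3 in its complexes; the cation's ligand charges sum to -2, so the complex cation is 1+.
A 1:1 salt means the anion carries the equal and opposite charge, 1−.
Anion: ligand charges sum to -3; for the ion to be 1−, V = +2.

azido(2,2'-bipyridine)chloroaluminium(III) (glycinato)dinitrato(1,10-phenanthroline)vanadate(II)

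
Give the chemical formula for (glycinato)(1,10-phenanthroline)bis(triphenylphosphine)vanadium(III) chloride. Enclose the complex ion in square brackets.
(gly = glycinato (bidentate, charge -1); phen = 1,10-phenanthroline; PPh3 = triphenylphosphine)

Ligands: 1 glycinato (gly, -1), 1 1,10-phenanthroline (phen, neutral), 2 triphenylphosphine (PPh3, neutral). Ligand charge sum = -1.
With V in oxidation state +3, the complex ion is [V...]^2+.
Charge balance with chloride (-1) requires 1 complex ion per 2 chloride.

[V(gly)(phen)(PPh3)2]Cl2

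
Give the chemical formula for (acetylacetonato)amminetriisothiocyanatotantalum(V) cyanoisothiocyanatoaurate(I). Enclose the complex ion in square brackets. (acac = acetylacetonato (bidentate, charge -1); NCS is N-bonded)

[Ta(acac)(NCS)3(NH3)][Au(CN)(NCS)]

Cation [Ta…]: ligand charges -4, Ta(V) ⇒ ion charge 1+.
Anion [Au…]: ligand charges -2, Au(I) ⇒ ion charge 1−.
One 1+ cation balances one 1− anion.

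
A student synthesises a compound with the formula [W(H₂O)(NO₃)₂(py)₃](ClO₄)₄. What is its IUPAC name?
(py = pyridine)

The 4 perchlorate counter-ions carry a total charge of -4, so each complex ion is 4+.
Ligand charges: 2×nitrato (-1 each), 1×aqua (neutral), 3×pyridine (neutral); total -2. So W + (-2) = 4+, giving W = +6.
Ligands are named alphabetically: aqua before nitrato before pyridine.

aquadinitratotris(pyridine)tungsten(VI) perchlorate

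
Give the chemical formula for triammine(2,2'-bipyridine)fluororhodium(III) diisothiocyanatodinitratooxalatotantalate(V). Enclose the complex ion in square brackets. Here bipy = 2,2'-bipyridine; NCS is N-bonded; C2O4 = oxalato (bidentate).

Cation [Rh…]: ligand charges -1, Rh(III) ⇒ ion charge 2+.
Anion [Ta…]: ligand charges -6, Ta(V) ⇒ ion charge 1−.

[Rh(bipy)F(NH3)3][Ta(C2O4)(NCS)2(NO3)2]2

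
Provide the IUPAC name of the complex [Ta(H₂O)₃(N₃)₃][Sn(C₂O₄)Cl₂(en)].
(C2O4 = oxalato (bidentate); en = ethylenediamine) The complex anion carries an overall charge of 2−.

triaquatriazidotantalum(V) dichloro(ethylenediamine)oxalatostannate(II)

Both ions are complex: the cation is named first with the plain metal name, the anion second with the -ate form; each ion's ligands are alphabetised independently.
The complex anion is given as 2−; its ligand charges sum to -4, so Sn = +2.
A 1:1 salt means the cation carries the equal and opposite charge, 2+.
Cation: ligand charges sum to -3; for the ion to be 2+, Ta = +5.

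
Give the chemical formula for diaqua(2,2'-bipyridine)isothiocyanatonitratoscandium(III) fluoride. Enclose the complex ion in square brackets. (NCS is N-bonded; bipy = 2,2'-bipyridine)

Ligands: 1 nitrato (NO3, -1), 1 isothiocyanato (NCS, -1), 1 2,2'-bipyridine (bipy, neutral), 2 aqua (H2O, neutral). Ligand charge sum = -2.
Charge balance with fluoride (-1) requires 1 complex ion per 1 fluoride.

[Sc(bipy)(H2O)2(NCS)(NO3)]F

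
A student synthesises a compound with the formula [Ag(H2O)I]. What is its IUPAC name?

There is no counter-ion, so the complex is neutral overall.
Ligand charges: 1×iodo (-1 each), 1×aqua (neutral); total -1. So Ag + (-1) = 0, giving Ag = +1.
Ligands are named alphabetically: aqua before iodo.

aquaiodosilver(I)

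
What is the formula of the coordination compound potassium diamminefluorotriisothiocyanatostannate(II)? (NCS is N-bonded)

K2[SnF(NCS)3(NH3)2]

Ligands: 1 fluoro (F, -1), 2 ammine (NH3, neutral), 3 isothiocyanato (NCS, -1). Ligand charge sum = -4.
With Sn in oxidation state +2, the complex ion is [Sn...]^2−.
Charge balance with potassium (+1) requires 1 complex ion per 2 potassium.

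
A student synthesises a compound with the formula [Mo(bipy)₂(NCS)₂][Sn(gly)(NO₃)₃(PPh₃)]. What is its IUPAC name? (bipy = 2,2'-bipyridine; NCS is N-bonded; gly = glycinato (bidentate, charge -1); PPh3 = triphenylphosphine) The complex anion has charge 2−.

bis(2,2'-bipyridine)diisothiocyanatomolybdenum(IV) (glycinato)trinitrato(triphenylphosphine)stannate(II)

Both ions are complex: the cation is named first with the plain metal name, the anion second with the -ate form; each ion's ligands are alphabetised independently.
The complex anion is given as 2−; its ligand charges sum to -4, so Sn = +2.
A 1:1 salt means the cation carries the equal and opposite charge, 2+.
Cation: ligand charges sum to -2; for the ion to be 2+, Mo = +4.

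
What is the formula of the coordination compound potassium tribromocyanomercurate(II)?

Ligands: 1 cyano (CN, -1), 3 bromo (Br, -1). Ligand charge sum = -4.
With Hg in oxidation state +2, the complex ion is [Hg...]^2−.
Charge balance with potassium (+1) requires 1 complex ion per 2 potassium.

K2[HgBr3(CN)]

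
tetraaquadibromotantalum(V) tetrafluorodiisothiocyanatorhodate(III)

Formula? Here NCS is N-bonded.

Cation [Ta…]: ligand charges -2, Ta(V) ⇒ ion charge 3+.
Anion [Rh…]: ligand charges -6, Rh(III) ⇒ ion charge 3−.

[TaBr2(H2O)4][RhF4(NCS)2]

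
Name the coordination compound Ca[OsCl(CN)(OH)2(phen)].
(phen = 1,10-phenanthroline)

The 1 calcium counter-ion carries a total charge of +2, so each complex ion is 2−.
Ligand charges: 2×hydroxo (-1 each), 1×chloro (-1 each), 1×1,10-phenanthroline (neutral), 1×cyano (-1 each); total -4. So Os + (-4) = 2−, giving Os = +2.
Ligands are named alphabetically: chloro before cyano before hydroxo before phenanthroline.
The complex ion is anionic, so osmium takes the -ate form osmate(II).

calcium chlorocyanodihydroxo(1,10-phenanthroline)osmate(II)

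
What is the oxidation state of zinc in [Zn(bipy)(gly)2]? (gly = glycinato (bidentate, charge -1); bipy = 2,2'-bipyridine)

+2

No counter-ion: the bracketed complex is neutral.
Ligand charges: 2×gly = -2; 1×bipy neutral; sum -2.
Zn + (-2) = 0 ⇒ Zn is +2.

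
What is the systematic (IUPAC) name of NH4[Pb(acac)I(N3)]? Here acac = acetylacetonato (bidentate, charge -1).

The 1 ammonium counter-ion carries a total charge of +1, so each complex ion is 1−.
Ligand charges: 1×acetylacetonato (-1 each), 1×iodo (-1 each), 1×azido (-1 each); total -3. So Pb + (-3) = 1−, giving Pb = +2.
The complex ion is anionic, so lead takes the -ate form plumbate(II).

ammonium (acetylacetonato)azidoiodoplumbate(II)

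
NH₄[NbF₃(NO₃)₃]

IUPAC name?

ammonium trifluorotrinitratoniobate(V)

The 1 ammonium counter-ion carries a total charge of +1, so each complex ion is 1−.
Ligand charges: 3×nitrato (-1 each), 3×fluoro (-1 each); total -6. So Nb + (-6) = 1−, giving Nb = +5.
The complex ion is anionic, so niobium takes the -ate form niobate(V).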